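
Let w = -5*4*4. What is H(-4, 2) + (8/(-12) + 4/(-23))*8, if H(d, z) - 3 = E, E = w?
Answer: -5777/69 ≈ -83.725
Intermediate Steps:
w = -80 (w = -20*4 = -80)
E = -80
H(d, z) = -77 (H(d, z) = 3 - 80 = -77)
H(-4, 2) + (8/(-12) + 4/(-23))*8 = -77 + (8/(-12) + 4/(-23))*8 = -77 + (8*(-1/12) + 4*(-1/23))*8 = -77 + (-2/3 - 4/23)*8 = -77 - 58/69*8 = -77 - 464/69 = -5777/69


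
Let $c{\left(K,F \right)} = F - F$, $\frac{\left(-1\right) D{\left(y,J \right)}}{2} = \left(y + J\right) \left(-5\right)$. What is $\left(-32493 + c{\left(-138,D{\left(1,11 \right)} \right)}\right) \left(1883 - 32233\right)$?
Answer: $986162550$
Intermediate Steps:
$D{\left(y,J \right)} = 10 J + 10 y$ ($D{\left(y,J \right)} = - 2 \left(y + J\right) \left(-5\right) = - 2 \left(J + y\right) \left(-5\right) = - 2 \left(- 5 J - 5 y\right) = 10 J + 10 y$)
$c{\left(K,F \right)} = 0$
$\left(-32493 + c{\left(-138,D{\left(1,11 \right)} \right)}\right) \left(1883 - 32233\right) = \left(-32493 + 0\right) \left(1883 - 32233\right) = \left(-32493\right) \left(-30350\right) = 986162550$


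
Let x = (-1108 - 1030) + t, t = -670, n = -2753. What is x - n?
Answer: -55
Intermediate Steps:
x = -2808 (x = (-1108 - 1030) - 670 = -2138 - 670 = -2808)
x - n = -2808 - 1*(-2753) = -2808 + 2753 = -55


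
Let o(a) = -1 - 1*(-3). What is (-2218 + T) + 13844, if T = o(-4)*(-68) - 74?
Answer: 11416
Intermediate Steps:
o(a) = 2 (o(a) = -1 + 3 = 2)
T = -210 (T = 2*(-68) - 74 = -136 - 74 = -210)
(-2218 + T) + 13844 = (-2218 - 210) + 13844 = -2428 + 13844 = 11416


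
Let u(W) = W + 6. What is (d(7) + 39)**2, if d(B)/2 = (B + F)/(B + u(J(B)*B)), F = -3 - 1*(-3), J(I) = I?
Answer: 1478656/961 ≈ 1538.7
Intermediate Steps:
F = 0 (F = -3 + 3 = 0)
u(W) = 6 + W
d(B) = 2*B/(6 + B + B**2) (d(B) = 2*((B + 0)/(B + (6 + B*B))) = 2*(B/(B + (6 + B**2))) = 2*(B/(6 + B + B**2)) = 2*B/(6 + B + B**2))
(d(7) + 39)**2 = (2*7/(6 + 7 + 7**2) + 39)**2 = (2*7/(6 + 7 + 49) + 39)**2 = (2*7/62 + 39)**2 = (2*7*(1/62) + 39)**2 = (7/31 + 39)**2 = (1216/31)**2 = 1478656/961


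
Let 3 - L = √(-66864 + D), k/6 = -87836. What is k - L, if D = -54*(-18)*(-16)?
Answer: -527019 + 4*I*√5151 ≈ -5.2702e+5 + 287.08*I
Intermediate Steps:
D = -15552 (D = 972*(-16) = -15552)
k = -527016 (k = 6*(-87836) = -527016)
L = 3 - 4*I*√5151 (L = 3 - √(-66864 - 15552) = 3 - √(-82416) = 3 - 4*I*√5151 ≈ 3.0 - 287.08*I)
k - L = -527016 - (3 - 4*I*√5151) = -527016 + (-3 + 4*I*√5151) = -527019 + 4*I*√5151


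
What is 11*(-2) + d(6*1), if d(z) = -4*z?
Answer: -46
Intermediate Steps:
11*(-2) + d(6*1) = 11*(-2) - 24 = -22 - 4*6 = -22 - 24 = -46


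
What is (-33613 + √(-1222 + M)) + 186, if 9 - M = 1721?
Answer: -33427 + 3*I*√326 ≈ -33427.0 + 54.166*I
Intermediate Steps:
M = -1712 (M = 9 - 1*1721 = 9 - 1721 = -1712)
(-33613 + √(-1222 + M)) + 186 = (-33613 + √(-1222 - 1712)) + 186 = (-33613 + √(-2934)) + 186 = (-33613 + 3*I*√326) + 186 = -33427 + 3*I*√326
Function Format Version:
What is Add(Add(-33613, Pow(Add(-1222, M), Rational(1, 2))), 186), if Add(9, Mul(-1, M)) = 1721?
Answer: Add(-33427, Mul(3, I, Pow(326, Rational(1, 2)))) ≈ Add(-33427., Mul(54.166, I))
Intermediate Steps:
M = -1712 (M = Add(9, Mul(-1, 1721)) = Add(9, -1721) = -1712)
Add(Add(-33613, Pow(Add(-1222, M), Rational(1, 2))), 186) = Add(Add(-33613, Pow(Add(-1222, -1712), Rational(1, 2))), 186) = Add(Add(-33613, Pow(-2934, Rational(1, 2))), 186) = Add(Add(-33613, Mul(3, I, Pow(326, Rational(1, 2)))), 186) = Add(-33427, Mul(3, I, Pow(326, Rational(1, 2))))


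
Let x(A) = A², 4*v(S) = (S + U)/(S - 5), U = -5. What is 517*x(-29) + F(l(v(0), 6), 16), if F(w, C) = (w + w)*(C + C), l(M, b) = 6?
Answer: 435181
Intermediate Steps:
v(S) = ¼ (v(S) = ((S - 5)/(S - 5))/4 = ((-5 + S)/(-5 + S))/4 = (¼)*1 = ¼)
F(w, C) = 4*C*w (F(w, C) = (2*w)*(2*C) = 4*C*w)
517*x(-29) + F(l(v(0), 6), 16) = 517*(-29)² + 4*16*6 = 517*841 + 384 = 434797 + 384 = 435181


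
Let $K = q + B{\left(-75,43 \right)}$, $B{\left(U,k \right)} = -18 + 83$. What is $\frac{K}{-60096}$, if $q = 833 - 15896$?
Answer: $\frac{7499}{30048} \approx 0.24957$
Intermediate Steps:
$q = -15063$ ($q = 833 - 15896 = -15063$)
$B{\left(U,k \right)} = 65$
$K = -14998$ ($K = -15063 + 65 = -14998$)
$\frac{K}{-60096} = - \frac{14998}{-60096} = \left(-14998\right) \left(- \frac{1}{60096}\right) = \frac{7499}{30048}$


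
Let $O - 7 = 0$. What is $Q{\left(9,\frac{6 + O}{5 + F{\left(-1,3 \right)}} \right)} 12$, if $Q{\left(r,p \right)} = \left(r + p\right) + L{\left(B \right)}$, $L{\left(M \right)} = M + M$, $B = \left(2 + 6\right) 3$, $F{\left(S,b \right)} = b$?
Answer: $\frac{1407}{2} \approx 703.5$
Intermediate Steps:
$O = 7$ ($O = 7 + 0 = 7$)
$B = 24$ ($B = 8 \cdot 3 = 24$)
$L{\left(M \right)} = 2 M$
$Q{\left(r,p \right)} = 48 + p + r$ ($Q{\left(r,p \right)} = \left(r + p\right) + 2 \cdot 24 = \left(p + r\right) + 48 = 48 + p + r$)
$Q{\left(9,\frac{6 + O}{5 + F{\left(-1,3 \right)}} \right)} 12 = \left(48 + \frac{6 + 7}{5 + 3} + 9\right) 12 = \left(48 + \frac{13}{8} + 9\right) 12 = \frac{469}{8} \cdot 12 = \frac{1407}{2}$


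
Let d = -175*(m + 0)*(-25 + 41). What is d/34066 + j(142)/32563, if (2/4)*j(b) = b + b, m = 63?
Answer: -2862381856/554645579 ≈ -5.1607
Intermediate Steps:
d = -176400 (d = -175*(63 + 0)*(-25 + 41) = -11025*16 = -175*1008 = -176400)
j(b) = 4*b (j(b) = 2*(b + b) = 2*(2*b) = 4*b)
d/34066 + j(142)/32563 = -176400/34066 + (4*142)/32563 = -176400*1/34066 + 568*(1/32563) = -88200/17033 + 568/32563 = -2862381856/554645579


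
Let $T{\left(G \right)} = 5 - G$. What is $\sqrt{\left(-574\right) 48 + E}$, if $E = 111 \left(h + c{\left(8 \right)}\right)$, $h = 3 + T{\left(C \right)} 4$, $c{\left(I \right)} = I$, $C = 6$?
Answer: $15 i \sqrt{119} \approx 163.63 i$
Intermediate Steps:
$h = -1$ ($h = 3 + \left(5 - 6\right) 4 = 3 - 4 = -1$)
$E = 777$ ($E = 111 \left(-1 + 8\right) = 111 \cdot 7 = 777$)
$\sqrt{\left(-574\right) 48 + E} = \sqrt{\left(-574\right) 48 + 777} = \sqrt{-27552 + 777} = \sqrt{-26775} = 15 i \sqrt{119}$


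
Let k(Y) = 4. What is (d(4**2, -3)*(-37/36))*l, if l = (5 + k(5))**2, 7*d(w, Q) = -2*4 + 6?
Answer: 333/14 ≈ 23.786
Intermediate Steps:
d(w, Q) = -2/7 (d(w, Q) = (-2*4 + 6)/7 = (-8 + 6)/7 = (1/7)*(-2) = -2/7)
l = 81 (l = (5 + 4)**2 = 9**2 = 81)
(d(4**2, -3)*(-37/36))*l = -(-74)/(7*36)*81 = -2/7*(-37/36)*81 = (37/126)*81 = 333/14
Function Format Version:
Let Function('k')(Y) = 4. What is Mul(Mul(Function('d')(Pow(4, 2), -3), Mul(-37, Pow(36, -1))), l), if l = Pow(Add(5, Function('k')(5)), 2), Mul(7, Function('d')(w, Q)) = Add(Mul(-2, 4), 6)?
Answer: Rational(333, 14) ≈ 23.786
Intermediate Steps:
Function('d')(w, Q) = Rational(-2, 7) (Function('d')(w, Q) = Mul(Rational(1, 7), Add(Mul(-2, 4), 6)) = Mul(Rational(1, 7), Add(-8, 6)) = Mul(Rational(1, 7), -2) = Rational(-2, 7))
l = 81 (l = Pow(Add(5, 4), 2) = Pow(9, 2) = 81)
Mul(Mul(Function('d')(Pow(4, 2), -3), Mul(-37, Pow(36, -1))), l) = Mul(Mul(Rational(-2, 7), Mul(-37, Pow(36, -1))), 81) = Mul(Mul(Rational(-2, 7), Mul(-37, Rational(1, 36))), 81) = Mul(Mul(Rational(-2, 7), Rational(-37, 36)), 81) = Mul(Rational(37, 126), 81) = Rational(333, 14)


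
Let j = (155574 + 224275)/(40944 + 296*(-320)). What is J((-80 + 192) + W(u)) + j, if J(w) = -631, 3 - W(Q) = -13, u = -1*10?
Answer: -34312505/53776 ≈ -638.06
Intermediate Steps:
u = -10
W(Q) = 16 (W(Q) = 3 - 1*(-13) = 3 + 13 = 16)
j = -379849/53776 (j = 379849/(40944 - 94720) = 379849/(-53776) = 379849*(-1/53776) = -379849/53776 ≈ -7.0635)
J((-80 + 192) + W(u)) + j = -631 - 379849/53776 = -34312505/53776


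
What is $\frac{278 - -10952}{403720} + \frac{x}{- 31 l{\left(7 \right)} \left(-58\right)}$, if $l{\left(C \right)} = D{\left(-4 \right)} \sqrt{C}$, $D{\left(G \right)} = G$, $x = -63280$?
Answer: $\frac{1123}{40372} + \frac{1130 \sqrt{7}}{899} \approx 3.3534$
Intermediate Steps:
$l{\left(C \right)} = - 4 \sqrt{C}$
$\frac{278 - -10952}{403720} + \frac{x}{- 31 l{\left(7 \right)} \left(-58\right)} = \frac{278 - -10952}{403720} - \frac{63280}{- 31 \left(- 4 \sqrt{7}\right) \left(-58\right)} = \left(278 + 10952\right) \frac{1}{403720} - \frac{63280}{124 \sqrt{7} \left(-58\right)} = 11230 \cdot \frac{1}{403720} - \frac{63280}{\left(-7192\right) \sqrt{7}} = \frac{1123}{40372} - 63280 \left(- \frac{\sqrt{7}}{50344}\right) = \frac{1123}{40372} + \frac{1130 \sqrt{7}}{899}$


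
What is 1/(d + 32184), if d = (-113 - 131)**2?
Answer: 1/91720 ≈ 1.0903e-5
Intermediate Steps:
d = 59536 (d = (-244)**2 = 59536)
1/(d + 32184) = 1/(59536 + 32184) = 1/91720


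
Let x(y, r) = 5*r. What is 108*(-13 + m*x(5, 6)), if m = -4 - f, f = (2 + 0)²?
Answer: -27324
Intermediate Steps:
f = 4 (f = 2² = 4)
m = -8 (m = -4 - 1*4 = -4 - 4 = -8)
108*(-13 + m*x(5, 6)) = 108*(-13 - 40*6) = 108*(-13 - 8*30) = 108*(-13 - 240) = 108*(-253) = -27324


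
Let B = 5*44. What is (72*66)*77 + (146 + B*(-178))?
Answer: 326890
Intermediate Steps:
B = 220
(72*66)*77 + (146 + B*(-178)) = (72*66)*77 + (146 + 220*(-178)) = 4752*77 + (146 - 39160) = 365904 - 39014 = 326890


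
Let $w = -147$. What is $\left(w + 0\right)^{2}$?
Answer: $21609$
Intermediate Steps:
$\left(w + 0\right)^{2} = \left(-147 + 0\right)^{2} = \left(-147\right)^{2} = 21609$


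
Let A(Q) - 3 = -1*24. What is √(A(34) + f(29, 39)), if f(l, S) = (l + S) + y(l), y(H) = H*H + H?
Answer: √917 ≈ 30.282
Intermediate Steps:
y(H) = H + H² (y(H) = H² + H = H + H²)
f(l, S) = S + l + l*(1 + l) (f(l, S) = (l + S) + l*(1 + l) = (S + l) + l*(1 + l) = S + l + l*(1 + l))
A(Q) = -21 (A(Q) = 3 - 1*24 = 3 - 24 = -21)
√(A(34) + f(29, 39)) = √(-21 + (39 + 29 + 29*(1 + 29))) = √(-21 + (39 + 29 + 29*30)) = √(-21 + (39 + 29 + 870)) = √(-21 + 938) = √917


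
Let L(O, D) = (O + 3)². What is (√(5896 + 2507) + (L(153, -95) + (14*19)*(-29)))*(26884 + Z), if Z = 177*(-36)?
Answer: 340950464 + 20512*√8403 ≈ 3.4283e+8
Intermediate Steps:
Z = -6372
L(O, D) = (3 + O)²
(√(5896 + 2507) + (L(153, -95) + (14*19)*(-29)))*(26884 + Z) = (√(5896 + 2507) + ((3 + 153)² + (14*19)*(-29)))*(26884 - 6372) = (√8403 + (156² + 266*(-29)))*20512 = (√8403 + (24336 - 7714))*20512 = (√8403 + 16622)*20512 = (16622 + √8403)*20512 = 340950464 + 20512*√8403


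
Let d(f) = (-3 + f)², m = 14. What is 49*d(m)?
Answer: 5929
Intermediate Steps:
49*d(m) = 49*(-3 + 14)² = 49*11² = 49*121 = 5929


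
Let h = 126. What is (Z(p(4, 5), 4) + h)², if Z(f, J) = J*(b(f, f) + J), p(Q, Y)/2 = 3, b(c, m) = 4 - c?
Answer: 17956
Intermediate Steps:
p(Q, Y) = 6 (p(Q, Y) = 2*3 = 6)
Z(f, J) = J*(4 + J - f) (Z(f, J) = J*((4 - f) + J) = J*(4 + J - f))
(Z(p(4, 5), 4) + h)² = (4*(4 + 4 - 1*6) + 126)² = (4*(4 + 4 - 6) + 126)² = (4*2 + 126)² = (8 + 126)² = 134² = 17956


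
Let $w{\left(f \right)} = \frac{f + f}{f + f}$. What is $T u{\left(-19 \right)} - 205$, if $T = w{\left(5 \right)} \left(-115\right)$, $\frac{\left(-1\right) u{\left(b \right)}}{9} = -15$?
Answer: $-15730$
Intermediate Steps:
$u{\left(b \right)} = 135$ ($u{\left(b \right)} = \left(-9\right) \left(-15\right) = 135$)
$w{\left(f \right)} = 1$ ($w{\left(f \right)} = \frac{2 f}{2 f} = 2 f \frac{1}{2 f} = 1$)
$T = -115$ ($T = 1 \left(-115\right) = -115$)
$T u{\left(-19 \right)} - 205 = \left(-115\right) 135 - 205 = -15525 - 205 = -15730$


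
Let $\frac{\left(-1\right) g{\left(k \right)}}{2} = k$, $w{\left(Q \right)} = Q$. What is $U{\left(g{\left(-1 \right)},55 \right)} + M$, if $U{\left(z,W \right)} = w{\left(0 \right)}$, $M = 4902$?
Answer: $4902$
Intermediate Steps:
$g{\left(k \right)} = - 2 k$
$U{\left(z,W \right)} = 0$
$U{\left(g{\left(-1 \right)},55 \right)} + M = 0 + 4902 = 4902$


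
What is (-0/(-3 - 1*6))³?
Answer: 0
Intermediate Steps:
(-0/(-3 - 1*6))³ = (-0/(-3 - 6))³ = (-0/(-9))³ = (-0*(-1)/9)³ = (-6*0)³ = 0³ = 0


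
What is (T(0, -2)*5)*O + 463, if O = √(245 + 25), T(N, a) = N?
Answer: 463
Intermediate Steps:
O = 3*√30 (O = √270 = 3*√30 ≈ 16.432)
(T(0, -2)*5)*O + 463 = (0*5)*(3*√30) + 463 = 0*(3*√30) + 463 = 0 + 463 = 463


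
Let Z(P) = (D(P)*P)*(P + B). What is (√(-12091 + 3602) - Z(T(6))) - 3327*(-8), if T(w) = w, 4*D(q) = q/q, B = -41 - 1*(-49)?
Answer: 26595 + I*√8489 ≈ 26595.0 + 92.136*I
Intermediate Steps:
B = 8 (B = -41 + 49 = 8)
D(q) = ¼ (D(q) = (q/q)/4 = (¼)*1 = ¼)
Z(P) = P*(8 + P)/4 (Z(P) = (P/4)*(P + 8) = (P/4)*(8 + P) = P*(8 + P)/4)
(√(-12091 + 3602) - Z(T(6))) - 3327*(-8) = (√(-12091 + 3602) - 6*(8 + 6)/4) - 3327*(-8) = (√(-8489) - 6*14/4) - 1*(-26616) = (I*√8489 - 1*21) + 26616 = (I*√8489 - 21) + 26616 = (-21 + I*√8489) + 26616 = 26595 + I*√8489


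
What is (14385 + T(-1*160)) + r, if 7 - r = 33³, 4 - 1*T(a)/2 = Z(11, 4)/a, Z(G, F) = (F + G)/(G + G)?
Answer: -7581021/352 ≈ -21537.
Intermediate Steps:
Z(G, F) = (F + G)/(2*G) (Z(G, F) = (F + G)/((2*G)) = (F + G)*(1/(2*G)) = (F + G)/(2*G))
T(a) = 8 - 15/(11*a) (T(a) = 8 - 2*(½)*(4 + 11)/11/a = 8 - 2*(½)*(1/11)*15/a = 8 - 15/(11*a))
r = -35930 (r = 7 - 1*33³ = 7 - 1*35937 = 7 - 35937 = -35930)
(14385 + T(-1*160)) + r = (14385 + (8 - 15/(11*((-1*160))))) - 35930 = (14385 + (8 - 15/11/(-160))) - 35930 = (14385 + (8 - 15/11*(-1/160))) - 35930 = (14385 + (8 + 3/352)) - 35930 = (14385 + 2819/352) - 35930 = 5066339/352 - 35930 = -7581021/352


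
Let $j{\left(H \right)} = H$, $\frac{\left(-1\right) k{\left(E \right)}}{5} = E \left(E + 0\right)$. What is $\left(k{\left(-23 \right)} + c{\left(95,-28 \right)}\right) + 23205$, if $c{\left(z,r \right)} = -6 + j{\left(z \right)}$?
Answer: $20649$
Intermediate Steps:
$k{\left(E \right)} = - 5 E^{2}$ ($k{\left(E \right)} = - 5 E \left(E + 0\right) = - 5 E E = - 5 E^{2}$)
$c{\left(z,r \right)} = -6 + z$
$\left(k{\left(-23 \right)} + c{\left(95,-28 \right)}\right) + 23205 = \left(- 5 \left(-23\right)^{2} + \left(-6 + 95\right)\right) + 23205 = \left(\left(-5\right) 529 + 89\right) + 23205 = \left(-2645 + 89\right) + 23205 = -2556 + 23205 = 20649$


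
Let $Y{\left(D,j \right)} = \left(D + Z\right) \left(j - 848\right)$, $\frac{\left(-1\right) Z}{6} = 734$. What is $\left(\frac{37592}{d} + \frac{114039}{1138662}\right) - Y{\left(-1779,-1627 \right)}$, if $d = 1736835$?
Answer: $- \frac{3362678340450299309}{219740890530} \approx -1.5303 \cdot 10^{7}$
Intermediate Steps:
$Z = -4404$ ($Z = \left(-6\right) 734 = -4404$)
$Y{\left(D,j \right)} = \left(-4404 + D\right) \left(-848 + j\right)$ ($Y{\left(D,j \right)} = \left(D - 4404\right) \left(j - 848\right) = \left(-4404 + D\right) \left(-848 + j\right)$)
$\left(\frac{37592}{d} + \frac{114039}{1138662}\right) - Y{\left(-1779,-1627 \right)} = \left(\frac{37592}{1736835} + \frac{114039}{1138662}\right) - \left(3734592 - -7165308 - -1508592 - -2894433\right) = \left(37592 \cdot \frac{1}{1736835} + 114039 \cdot \frac{1}{1138662}\right) - \left(3734592 + 7165308 + 1508592 + 2894433\right) = \left(\frac{37592}{1736835} + \frac{12671}{126518}\right) - 15302925 = \frac{26763500941}{219740890530} - 15302925 = - \frac{3362678340450299309}{219740890530}$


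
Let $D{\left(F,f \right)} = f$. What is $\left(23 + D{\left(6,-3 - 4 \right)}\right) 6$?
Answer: $96$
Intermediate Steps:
$\left(23 + D{\left(6,-3 - 4 \right)}\right) 6 = \left(23 - 7\right) 6 = 16 \cdot 6 = 96$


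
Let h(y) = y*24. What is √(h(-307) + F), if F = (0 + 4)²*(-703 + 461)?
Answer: 2*I*√2810 ≈ 106.02*I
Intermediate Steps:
h(y) = 24*y
F = -3872 (F = 4²*(-242) = 16*(-242) = -3872)
√(h(-307) + F) = √(24*(-307) - 3872) = √(-7368 - 3872) = √(-11240) = 2*I*√2810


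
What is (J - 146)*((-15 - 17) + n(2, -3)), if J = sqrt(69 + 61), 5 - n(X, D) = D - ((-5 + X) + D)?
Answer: 4380 - 30*sqrt(130) ≈ 4037.9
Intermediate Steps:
n(X, D) = X (n(X, D) = 5 - (D - ((-5 + X) + D)) = 5 - (D - (-5 + D + X)) = 5 - (D + (5 - D - X)) = 5 - (5 - X) = 5 + (-5 + X) = X)
J = sqrt(130) ≈ 11.402
(J - 146)*((-15 - 17) + n(2, -3)) = (sqrt(130) - 146)*((-15 - 17) + 2) = (-146 + sqrt(130))*(-32 + 2) = (-146 + sqrt(130))*(-30) = 4380 - 30*sqrt(130)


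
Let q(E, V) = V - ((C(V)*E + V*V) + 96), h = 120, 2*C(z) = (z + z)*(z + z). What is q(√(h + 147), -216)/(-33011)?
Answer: 46968/33011 + 93312*√267/33011 ≈ 47.611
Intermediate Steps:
C(z) = 2*z² (C(z) = ((z + z)*(z + z))/2 = ((2*z)*(2*z))/2 = (4*z²)/2 = 2*z²)
q(E, V) = -96 + V - V² - 2*E*V² (q(E, V) = V - (((2*V²)*E + V*V) + 96) = V - ((2*E*V² + V²) + 96) = V - ((V² + 2*E*V²) + 96) = V - (96 + V² + 2*E*V²) = V + (-96 - V² - 2*E*V²) = -96 + V - V² - 2*E*V²)
q(√(h + 147), -216)/(-33011) = (-96 - 216 - 1*(-216)² - 2*√(120 + 147)*(-216)²)/(-33011) = (-96 - 216 - 1*46656 - 2*√267*46656)*(-1/33011) = (-96 - 216 - 46656 - 93312*√267)*(-1/33011) = (-46968 - 93312*√267)*(-1/33011) = 46968/33011 + 93312*√267/33011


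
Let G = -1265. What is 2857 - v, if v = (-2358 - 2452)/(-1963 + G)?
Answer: 4608793/1614 ≈ 2855.5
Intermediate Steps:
v = 2405/1614 (v = (-2358 - 2452)/(-1963 - 1265) = -4810/(-3228) = -4810*(-1/3228) = 2405/1614 ≈ 1.4901)
2857 - v = 2857 - 1*2405/1614 = 2857 - 2405/1614 = 4608793/1614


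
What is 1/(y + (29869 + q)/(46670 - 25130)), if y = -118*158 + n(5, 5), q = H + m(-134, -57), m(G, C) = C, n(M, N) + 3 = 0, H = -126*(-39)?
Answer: -10770/200810827 ≈ -5.3633e-5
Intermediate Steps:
H = 4914
n(M, N) = -3 (n(M, N) = -3 + 0 = -3)
q = 4857 (q = 4914 - 57 = 4857)
y = -18647 (y = -118*158 - 3 = -18644 - 3 = -18647)
1/(y + (29869 + q)/(46670 - 25130)) = 1/(-18647 + (29869 + 4857)/(46670 - 25130)) = 1/(-18647 + 34726/21540) = 1/(-18647 + 34726*(1/21540)) = 1/(-18647 + 17363/10770) = 1/(-200810827/10770) = -10770/200810827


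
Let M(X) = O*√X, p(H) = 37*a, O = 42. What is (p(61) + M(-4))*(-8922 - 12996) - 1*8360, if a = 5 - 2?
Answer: -2441258 - 1841112*I ≈ -2.4413e+6 - 1.8411e+6*I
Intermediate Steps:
a = 3
p(H) = 111 (p(H) = 37*3 = 111)
M(X) = 42*√X
(p(61) + M(-4))*(-8922 - 12996) - 1*8360 = (111 + 42*√(-4))*(-8922 - 12996) - 1*8360 = (111 + 42*(2*I))*(-21918) - 8360 = (111 + 84*I)*(-21918) - 8360 = (-2432898 - 1841112*I) - 8360 = -2441258 - 1841112*I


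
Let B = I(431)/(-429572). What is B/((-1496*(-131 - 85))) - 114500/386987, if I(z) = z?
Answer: -15893765523975397/53717734273192704 ≈ -0.29588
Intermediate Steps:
B = -431/429572 (B = 431/(-429572) = 431*(-1/429572) = -431/429572 ≈ -0.0010033)
B/((-1496*(-131 - 85))) - 114500/386987 = -431*(-1/(1496*(-131 - 85)))/429572 - 114500/386987 = -431/(429572*((-1496*(-216)))) - 114500*1/386987 = -431/429572/323136 - 114500/386987 = -431/429572*1/323136 - 114500/386987 = -431/138810177792 - 114500/386987 = -15893765523975397/53717734273192704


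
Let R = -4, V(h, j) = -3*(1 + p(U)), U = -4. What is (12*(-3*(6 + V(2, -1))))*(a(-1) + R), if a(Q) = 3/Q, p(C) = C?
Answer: 3780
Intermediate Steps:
V(h, j) = 9 (V(h, j) = -3*(1 - 4) = -3*(-3) = 9)
(12*(-3*(6 + V(2, -1))))*(a(-1) + R) = (12*(-3*(6 + 9)))*(3/(-1) - 4) = (12*(-3*15))*(3*(-1) - 4) = (12*(-45))*(-3 - 4) = -540*(-7) = 3780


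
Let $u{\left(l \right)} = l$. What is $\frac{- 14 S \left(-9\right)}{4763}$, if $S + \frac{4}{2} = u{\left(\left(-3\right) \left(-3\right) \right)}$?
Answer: $\frac{882}{4763} \approx 0.18518$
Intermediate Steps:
$S = 7$ ($S = -2 - -9 = -2 + 9 = 7$)
$\frac{- 14 S \left(-9\right)}{4763} = \frac{\left(-14\right) 7 \left(-9\right)}{4763} = \left(-98\right) \left(-9\right) \frac{1}{4763} = 882 \cdot \frac{1}{4763} = \frac{882}{4763}$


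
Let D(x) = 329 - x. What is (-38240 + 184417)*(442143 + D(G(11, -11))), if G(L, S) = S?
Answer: 64680837491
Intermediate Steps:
(-38240 + 184417)*(442143 + D(G(11, -11))) = (-38240 + 184417)*(442143 + (329 - 1*(-11))) = 146177*(442143 + (329 + 11)) = 146177*(442143 + 340) = 146177*442483 = 64680837491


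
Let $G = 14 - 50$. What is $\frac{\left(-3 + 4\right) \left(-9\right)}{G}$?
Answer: $\frac{1}{4} \approx 0.25$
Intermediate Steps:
$G = -36$ ($G = 14 - 50 = -36$)
$\frac{\left(-3 + 4\right) \left(-9\right)}{G} = \frac{\left(-3 + 4\right) \left(-9\right)}{-36} = 1 \left(-9\right) \left(- \frac{1}{36}\right) = \left(-9\right) \left(- \frac{1}{36}\right) = \frac{1}{4}$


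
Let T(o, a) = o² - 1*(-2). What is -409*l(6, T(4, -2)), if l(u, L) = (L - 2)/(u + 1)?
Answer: -6544/7 ≈ -934.86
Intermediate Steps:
T(o, a) = 2 + o² (T(o, a) = o² + 2 = 2 + o²)
l(u, L) = (-2 + L)/(1 + u)
-409*l(6, T(4, -2)) = -409*(-2 + (2 + 4²))/(1 + 6) = -409*(-2 + (2 + 16))/7 = -409*(-2 + 18)/7 = -409*16/7 = -6544/7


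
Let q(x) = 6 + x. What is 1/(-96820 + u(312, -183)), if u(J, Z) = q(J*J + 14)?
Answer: 1/544 ≈ 0.0018382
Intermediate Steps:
u(J, Z) = 20 + J² (u(J, Z) = 6 + (J*J + 14) = 6 + (J² + 14) = 6 + (14 + J²) = 20 + J²)
1/(-96820 + u(312, -183)) = 1/(-96820 + (20 + 312²)) = 1/(-96820 + (20 + 97344)) = 1/(-96820 + 97364) = 1/544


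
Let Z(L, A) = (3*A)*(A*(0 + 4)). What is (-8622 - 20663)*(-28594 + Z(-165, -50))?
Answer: -41174710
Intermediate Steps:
Z(L, A) = 12*A² (Z(L, A) = (3*A)*(A*4) = (3*A)*(4*A) = 12*A²)
(-8622 - 20663)*(-28594 + Z(-165, -50)) = (-8622 - 20663)*(-28594 + 12*(-50)²) = -29285*(-28594 + 12*2500) = -29285*(-28594 + 30000) = -29285*1406 = -41174710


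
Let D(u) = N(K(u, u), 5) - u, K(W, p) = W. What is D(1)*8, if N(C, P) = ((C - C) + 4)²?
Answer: 120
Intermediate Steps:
N(C, P) = 16 (N(C, P) = (0 + 4)² = 4² = 16)
D(u) = 16 - u
D(1)*8 = (16 - 1*1)*8 = (16 - 1)*8 = 15*8 = 120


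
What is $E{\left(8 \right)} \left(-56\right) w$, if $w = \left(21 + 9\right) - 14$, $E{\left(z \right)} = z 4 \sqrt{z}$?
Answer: $- 57344 \sqrt{2} \approx -81097.0$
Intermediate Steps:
$E{\left(z \right)} = 4 z^{\frac{3}{2}}$ ($E{\left(z \right)} = 4 z \sqrt{z} = 4 z^{\frac{3}{2}}$)
$w = 16$ ($w = 30 - 14 = 16$)
$E{\left(8 \right)} \left(-56\right) w = 4 \cdot 8^{\frac{3}{2}} \left(-56\right) 16 = 4 \cdot 16 \sqrt{2} \left(-56\right) 16 = 64 \sqrt{2} \left(-56\right) 16 = - 3584 \sqrt{2} \cdot 16 = - 57344 \sqrt{2}$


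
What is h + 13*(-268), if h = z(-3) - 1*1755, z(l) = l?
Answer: -5242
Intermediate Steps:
h = -1758 (h = -3 - 1*1755 = -3 - 1755 = -1758)
h + 13*(-268) = -1758 + 13*(-268) = -1758 - 3484 = -5242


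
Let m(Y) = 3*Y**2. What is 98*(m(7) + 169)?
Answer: 30968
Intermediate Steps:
98*(m(7) + 169) = 98*(3*7**2 + 169) = 98*(3*49 + 169) = 98*(147 + 169) = 98*316 = 30968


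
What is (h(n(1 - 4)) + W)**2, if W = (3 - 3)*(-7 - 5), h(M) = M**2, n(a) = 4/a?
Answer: 256/81 ≈ 3.1605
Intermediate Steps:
W = 0 (W = 0*(-12) = 0)
(h(n(1 - 4)) + W)**2 = ((4/(1 - 4))**2 + 0)**2 = ((4/(-3))**2 + 0)**2 = ((4*(-1/3))**2 + 0)**2 = ((-4/3)**2 + 0)**2 = (16/9 + 0)**2 = (16/9)**2 = 256/81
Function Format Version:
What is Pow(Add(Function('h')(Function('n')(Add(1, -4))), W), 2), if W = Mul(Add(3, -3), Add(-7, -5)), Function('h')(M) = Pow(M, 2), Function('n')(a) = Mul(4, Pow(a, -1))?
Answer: Rational(256, 81) ≈ 3.1605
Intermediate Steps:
W = 0 (W = Mul(0, -12) = 0)
Pow(Add(Function('h')(Function('n')(Add(1, -4))), W), 2) = Pow(Add(Pow(Mul(4, Pow(Add(1, -4), -1)), 2), 0), 2) = Pow(Add(Pow(Mul(4, Pow(-3, -1)), 2), 0), 2) = Pow(Add(Pow(Mul(4, Rational(-1, 3)), 2), 0), 2) = Pow(Add(Pow(Rational(-4, 3), 2), 0), 2) = Pow(Add(Rational(16, 9), 0), 2) = Pow(Rational(16, 9), 2) = Rational(256, 81)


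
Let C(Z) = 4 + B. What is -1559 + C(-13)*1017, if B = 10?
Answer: 12679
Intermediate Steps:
C(Z) = 14 (C(Z) = 4 + 10 = 14)
-1559 + C(-13)*1017 = -1559 + 14*1017 = -1559 + 14238 = 12679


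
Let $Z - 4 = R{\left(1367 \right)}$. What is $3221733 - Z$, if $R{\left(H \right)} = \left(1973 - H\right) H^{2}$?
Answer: $-1129203805$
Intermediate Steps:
$R{\left(H \right)} = H^{2} \left(1973 - H\right)$
$Z = 1132425538$ ($Z = 4 + 1367^{2} \left(1973 - 1367\right) = 4 + 1868689 \left(1973 - 1367\right) = 4 + 1868689 \cdot 606 = 4 + 1132425534 = 1132425538$)
$3221733 - Z = 3221733 - 1132425538 = -1129203805$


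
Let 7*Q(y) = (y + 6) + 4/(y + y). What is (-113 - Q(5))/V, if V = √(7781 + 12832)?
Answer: -4012*√20613/721455 ≈ -0.79840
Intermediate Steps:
V = √20613 ≈ 143.57
Q(y) = 6/7 + y/7 + 2/(7*y) (Q(y) = ((y + 6) + 4/(y + y))/7 = ((6 + y) + 4/((2*y)))/7 = ((6 + y) + 4*(1/(2*y)))/7 = ((6 + y) + 2/y)/7 = (6 + y + 2/y)/7 = 6/7 + y/7 + 2/(7*y))
(-113 - Q(5))/V = (-113 - (2 + 5*(6 + 5))/(7*5))/(√20613) = (√20613/20613)*(-113 - (2 + 5*11)/(7*5)) = (√20613/20613)*(-113 - (2 + 55)/(7*5)) = (√20613/20613)*(-113 - 57/(7*5)) = (√20613/20613)*(-113 - 1*57/35) = (√20613/20613)*(-113 - 57/35) = (√20613/20613)*(-4012/35) = -4012*√20613/721455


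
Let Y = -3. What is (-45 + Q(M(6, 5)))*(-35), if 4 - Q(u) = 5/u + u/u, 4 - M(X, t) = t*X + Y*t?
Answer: 15995/11 ≈ 1454.1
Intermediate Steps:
M(X, t) = 4 + 3*t - X*t (M(X, t) = 4 - (t*X - 3*t) = 4 - (X*t - 3*t) = 4 - (-3*t + X*t) = 4 + (3*t - X*t) = 4 + 3*t - X*t)
Q(u) = 3 - 5/u (Q(u) = 4 - (5/u + u/u) = 4 - (5/u + 1) = 4 - (1 + 5/u) = 4 + (-1 - 5/u) = 3 - 5/u)
(-45 + Q(M(6, 5)))*(-35) = (-45 + (3 - 5/(4 + 3*5 - 1*6*5)))*(-35) = (-45 + (3 - 5/(4 + 15 - 30)))*(-35) = (-45 + (3 - 5/(-11)))*(-35) = (-45 + (3 - 5*(-1/11)))*(-35) = (-45 + (3 + 5/11))*(-35) = (-45 + 38/11)*(-35) = -457/11*(-35) = 15995/11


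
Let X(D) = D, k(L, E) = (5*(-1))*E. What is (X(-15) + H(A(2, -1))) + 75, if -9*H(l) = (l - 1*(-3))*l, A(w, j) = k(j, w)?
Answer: 470/9 ≈ 52.222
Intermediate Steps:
k(L, E) = -5*E
A(w, j) = -5*w
H(l) = -l*(3 + l)/9 (H(l) = -(l - 1*(-3))*l/9 = -(l + 3)*l/9 = -(3 + l)*l/9 = -l*(3 + l)/9)
(X(-15) + H(A(2, -1))) + 75 = (-15 - (-5*2)*(3 - 5*2)/9) + 75 = (-15 - ⅑*(-10)*(3 - 10)) + 75 = (-15 - ⅑*(-10)*(-7)) + 75 = (-15 - 70/9) + 75 = -205/9 + 75 = 470/9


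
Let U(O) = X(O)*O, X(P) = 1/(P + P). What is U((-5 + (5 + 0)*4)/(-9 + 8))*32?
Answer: 16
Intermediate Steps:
X(P) = 1/(2*P)
U(O) = ½ (U(O) = (1/(2*O))*O = ½)
U((-5 + (5 + 0)*4)/(-9 + 8))*32 = (½)*32 = 16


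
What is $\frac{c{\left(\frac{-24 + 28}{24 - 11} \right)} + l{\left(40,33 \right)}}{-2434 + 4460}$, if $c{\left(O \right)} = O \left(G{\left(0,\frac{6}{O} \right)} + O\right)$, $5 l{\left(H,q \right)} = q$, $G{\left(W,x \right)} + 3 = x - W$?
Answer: $\frac{9947}{1711970} \approx 0.0058103$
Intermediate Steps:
$G{\left(W,x \right)} = -3 + x - W$ ($G{\left(W,x \right)} = -3 - \left(W - x\right) = -3 + x - W$)
$l{\left(H,q \right)} = \frac{q}{5}$
$c{\left(O \right)} = O \left(-3 + O + \frac{6}{O}\right)$ ($c{\left(O \right)} = O \left(\left(-3 + \frac{6}{O} - 0\right) + O\right) = O \left(\left(-3 + \frac{6}{O} + 0\right) + O\right) = O \left(\left(-3 + \frac{6}{O}\right) + O\right) = O \left(-3 + O + \frac{6}{O}\right)$)
$\frac{c{\left(\frac{-24 + 28}{24 - 11} \right)} + l{\left(40,33 \right)}}{-2434 + 4460} = \frac{\left(6 + \frac{-24 + 28}{24 - 11} \left(-3 + \frac{-24 + 28}{24 - 11}\right)\right) + \frac{1}{5} \cdot 33}{-2434 + 4460} = \frac{\left(6 + \frac{4}{13} \left(-3 + \frac{4}{13}\right)\right) + \frac{33}{5}}{2026} = \left(\left(6 + 4 \cdot \frac{1}{13} \left(-3 + 4 \cdot \frac{1}{13}\right)\right) + \frac{33}{5}\right) \frac{1}{2026} = \left(\left(6 + \frac{4 \left(-3 + \frac{4}{13}\right)}{13}\right) + \frac{33}{5}\right) \frac{1}{2026} = \left(\left(6 + \frac{4}{13} \left(- \frac{35}{13}\right)\right) + \frac{33}{5}\right) \frac{1}{2026} = \left(\left(6 - \frac{140}{169}\right) + \frac{33}{5}\right) \frac{1}{2026} = \left(\frac{874}{169} + \frac{33}{5}\right) \frac{1}{2026} = \frac{9947}{845} \cdot \frac{1}{2026} = \frac{9947}{1711970}$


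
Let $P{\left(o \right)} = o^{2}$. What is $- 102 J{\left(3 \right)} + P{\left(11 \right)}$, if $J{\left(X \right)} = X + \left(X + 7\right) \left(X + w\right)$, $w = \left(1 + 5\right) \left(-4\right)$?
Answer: $21235$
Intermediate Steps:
$w = -24$ ($w = 6 \left(-4\right) = -24$)
$J{\left(X \right)} = X + \left(-24 + X\right) \left(7 + X\right)$ ($J{\left(X \right)} = X + \left(X + 7\right) \left(X - 24\right) = X + \left(7 + X\right) \left(-24 + X\right) = X + \left(-24 + X\right) \left(7 + X\right)$)
$- 102 J{\left(3 \right)} + P{\left(11 \right)} = - 102 \left(-168 + 3^{2} - 48\right) + 11^{2} = - 102 \left(-168 + 9 - 48\right) + 121 = \left(-102\right) \left(-207\right) + 121 = 21114 + 121 = 21235$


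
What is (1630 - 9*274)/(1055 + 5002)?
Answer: -836/6057 ≈ -0.13802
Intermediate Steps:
(1630 - 9*274)/(1055 + 5002) = (1630 - 2466)/6057 = -836*1/6057 = -836/6057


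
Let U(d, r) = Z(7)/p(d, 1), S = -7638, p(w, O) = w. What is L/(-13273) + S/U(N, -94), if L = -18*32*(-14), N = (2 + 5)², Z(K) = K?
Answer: -709662282/13273 ≈ -53467.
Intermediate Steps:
N = 49 (N = 7² = 49)
L = 8064 (L = -576*(-14) = 8064)
U(d, r) = 7/d
L/(-13273) + S/U(N, -94) = 8064/(-13273) - 7638/(7/49) = 8064*(-1/13273) - 7638/(7*(1/49)) = -8064/13273 - 7638/⅐ = -8064/13273 - 7638*7 = -8064/13273 - 53466 = -709662282/13273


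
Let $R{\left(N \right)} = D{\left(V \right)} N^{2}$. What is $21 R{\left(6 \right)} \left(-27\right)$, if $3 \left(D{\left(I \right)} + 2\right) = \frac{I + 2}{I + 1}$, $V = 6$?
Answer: $33048$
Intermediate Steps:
$D{\left(I \right)} = -2 + \frac{2 + I}{3 \left(1 + I\right)}$ ($D{\left(I \right)} = -2 + \frac{\left(I + 2\right) \frac{1}{I + 1}}{3} = -2 + \frac{\left(2 + I\right) \frac{1}{1 + I}}{3} = -2 + \frac{\frac{1}{1 + I} \left(2 + I\right)}{3} = -2 + \frac{2 + I}{3 \left(1 + I\right)}$)
$R{\left(N \right)} = - \frac{34 N^{2}}{21}$ ($R{\left(N \right)} = \frac{-4 - 30}{3 \left(1 + 6\right)} N^{2} = \frac{-4 - 30}{3 \cdot 7} N^{2} = \frac{1}{3} \cdot \frac{1}{7} \left(-34\right) N^{2} = - \frac{34 N^{2}}{21}$)
$21 R{\left(6 \right)} \left(-27\right) = 21 \left(- \frac{34 \cdot 6^{2}}{21}\right) \left(-27\right) = 21 \left(\left(- \frac{34}{21}\right) 36\right) \left(-27\right) = 21 \left(- \frac{408}{7}\right) \left(-27\right) = \left(-1224\right) \left(-27\right) = 33048$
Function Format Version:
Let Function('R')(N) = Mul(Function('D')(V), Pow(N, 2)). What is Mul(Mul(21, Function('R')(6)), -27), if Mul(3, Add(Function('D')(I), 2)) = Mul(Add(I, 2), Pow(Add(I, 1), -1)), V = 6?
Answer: 33048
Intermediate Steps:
Function('D')(I) = Add(-2, Mul(Rational(1, 3), Pow(Add(1, I), -1), Add(2, I))) (Function('D')(I) = Add(-2, Mul(Rational(1, 3), Mul(Add(I, 2), Pow(Add(I, 1), -1)))) = Add(-2, Mul(Rational(1, 3), Mul(Add(2, I), Pow(Add(1, I), -1)))) = Add(-2, Mul(Rational(1, 3), Mul(Pow(Add(1, I), -1), Add(2, I)))) = Add(-2, Mul(Rational(1, 3), Pow(Add(1, I), -1), Add(2, I))))
Function('R')(N) = Mul(Rational(-34, 21), Pow(N, 2)) (Function('R')(N) = Mul(Mul(Rational(1, 3), Pow(Add(1, 6), -1), Add(-4, Mul(-5, 6))), Pow(N, 2)) = Mul(Mul(Rational(1, 3), Pow(7, -1), Add(-4, -30)), Pow(N, 2)) = Mul(Mul(Rational(1, 3), Rational(1, 7), -34), Pow(N, 2)) = Mul(Rational(-34, 21), Pow(N, 2)))
Mul(Mul(21, Function('R')(6)), -27) = Mul(Mul(21, Mul(Rational(-34, 21), Pow(6, 2))), -27) = Mul(Mul(21, Mul(Rational(-34, 21), 36)), -27) = Mul(Mul(21, Rational(-408, 7)), -27) = Mul(-1224, -27) = 33048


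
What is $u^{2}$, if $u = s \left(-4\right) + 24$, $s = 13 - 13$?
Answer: $576$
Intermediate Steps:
$s = 0$
$u = 24$ ($u = 0 \left(-4\right) + 24 = 0 + 24 = 24$)
$u^{2} = 24^{2} = 576$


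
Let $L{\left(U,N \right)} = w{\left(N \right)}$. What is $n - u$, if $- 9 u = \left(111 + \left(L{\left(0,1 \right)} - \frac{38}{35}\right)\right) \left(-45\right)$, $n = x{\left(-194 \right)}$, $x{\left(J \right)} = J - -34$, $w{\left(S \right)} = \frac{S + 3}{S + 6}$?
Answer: $- \frac{4987}{7} \approx -712.43$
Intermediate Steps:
$w{\left(S \right)} = \frac{3 + S}{6 + S}$
$L{\left(U,N \right)} = \frac{3 + N}{6 + N}$
$x{\left(J \right)} = 34 + J$ ($x{\left(J \right)} = J + 34 = 34 + J$)
$n = -160$ ($n = 34 - 194 = -160$)
$u = \frac{3867}{7}$ ($u = - \frac{\left(111 - \left(\frac{38}{35} - \frac{3 + 1}{6 + 1}\right)\right) \left(-45\right)}{9} = - \frac{\left(111 - \left(\frac{38}{35} - \frac{1}{7} \cdot 4\right)\right) \left(-45\right)}{9} = - \frac{\left(111 + \left(\frac{1}{7} \cdot 4 - \frac{38}{35}\right)\right) \left(-45\right)}{9} = - \frac{\left(111 + \left(\frac{4}{7} - \frac{38}{35}\right)\right) \left(-45\right)}{9} = - \frac{\left(111 - \frac{18}{35}\right) \left(-45\right)}{9} = - \frac{\frac{3867}{35} \left(-45\right)}{9} = \left(- \frac{1}{9}\right) \left(- \frac{34803}{7}\right) = \frac{3867}{7} \approx 552.43$)
$n - u = -160 - \frac{3867}{7} = - \frac{4987}{7}$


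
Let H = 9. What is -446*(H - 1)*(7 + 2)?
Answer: -32112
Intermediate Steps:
-446*(H - 1)*(7 + 2) = -446*(9 - 1)*(7 + 2) = -3568*9 = -446*72 = -32112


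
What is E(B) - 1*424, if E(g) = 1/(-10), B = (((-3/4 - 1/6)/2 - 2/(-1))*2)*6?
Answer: -4241/10 ≈ -424.10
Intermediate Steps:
B = 37/2 (B = (((-3*1/4 - 1*1/6)*(1/2) - 2*(-1))*2)*6 = (((-3/4 - 1/6)*(1/2) + 2)*2)*6 = ((-11/12*1/2 + 2)*2)*6 = ((-11/24 + 2)*2)*6 = ((37/24)*2)*6 = (37/12)*6 = 37/2 ≈ 18.500)
E(g) = -1/10
E(B) - 1*424 = -1/10 - 1*424 = -1/10 - 424 = -4241/10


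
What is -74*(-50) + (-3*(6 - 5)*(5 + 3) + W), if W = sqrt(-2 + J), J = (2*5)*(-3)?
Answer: 3676 + 4*I*sqrt(2) ≈ 3676.0 + 5.6569*I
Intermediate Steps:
J = -30 (J = 10*(-3) = -30)
W = 4*I*sqrt(2) (W = sqrt(-2 - 30) = sqrt(-32) = 4*I*sqrt(2) ≈ 5.6569*I)
-74*(-50) + (-3*(6 - 5)*(5 + 3) + W) = -74*(-50) + (-3*(6 - 5)*(5 + 3) + 4*I*sqrt(2)) = 3700 + (-3*8 + 4*I*sqrt(2)) = 3700 + (-24 + 4*I*sqrt(2)) = 3676 + 4*I*sqrt(2)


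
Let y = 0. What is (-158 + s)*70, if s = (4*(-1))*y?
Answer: -11060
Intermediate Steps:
s = 0 (s = (4*(-1))*0 = -4*0 = 0)
(-158 + s)*70 = (-158 + 0)*70 = -158*70 = -11060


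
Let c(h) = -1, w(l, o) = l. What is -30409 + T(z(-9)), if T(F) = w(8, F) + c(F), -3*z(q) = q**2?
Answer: -30402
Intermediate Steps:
z(q) = -q**2/3
T(F) = 7 (T(F) = 8 - 1 = 7)
-30409 + T(z(-9)) = -30409 + 7 = -30402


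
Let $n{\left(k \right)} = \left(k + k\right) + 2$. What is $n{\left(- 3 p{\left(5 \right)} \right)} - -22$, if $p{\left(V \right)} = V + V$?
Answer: $-36$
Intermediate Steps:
$p{\left(V \right)} = 2 V$
$n{\left(k \right)} = 2 + 2 k$ ($n{\left(k \right)} = 2 k + 2 = 2 + 2 k$)
$n{\left(- 3 p{\left(5 \right)} \right)} - -22 = \left(2 + 2 \left(- 3 \cdot 2 \cdot 5\right)\right) - -22 = \left(2 + 2 \left(\left(-3\right) 10\right)\right) + 22 = \left(2 + 2 \left(-30\right)\right) + 22 = \left(2 - 60\right) + 22 = -58 + 22 = -36$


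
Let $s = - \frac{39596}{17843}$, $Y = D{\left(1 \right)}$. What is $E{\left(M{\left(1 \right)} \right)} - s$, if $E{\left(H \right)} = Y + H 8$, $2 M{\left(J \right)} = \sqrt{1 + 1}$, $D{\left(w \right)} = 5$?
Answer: $\frac{128811}{17843} + 4 \sqrt{2} \approx 12.876$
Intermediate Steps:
$Y = 5$
$M{\left(J \right)} = \frac{\sqrt{2}}{2}$ ($M{\left(J \right)} = \frac{\sqrt{1 + 1}}{2} = \frac{\sqrt{2}}{2}$)
$E{\left(H \right)} = 5 + 8 H$ ($E{\left(H \right)} = 5 + H 8 = 5 + 8 H$)
$s = - \frac{39596}{17843}$ ($s = \left(-39596\right) \frac{1}{17843} = - \frac{39596}{17843} \approx -2.2191$)
$E{\left(M{\left(1 \right)} \right)} - s = \left(5 + 8 \frac{\sqrt{2}}{2}\right) - - \frac{39596}{17843} = \left(5 + 4 \sqrt{2}\right) + \frac{39596}{17843} = \frac{128811}{17843} + 4 \sqrt{2}$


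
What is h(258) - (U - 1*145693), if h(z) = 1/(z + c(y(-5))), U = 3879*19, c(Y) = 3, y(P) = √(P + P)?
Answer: 18789913/261 ≈ 71992.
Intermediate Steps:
y(P) = √2*√P (y(P) = √(2*P) = √2*√P)
U = 73701
h(z) = 1/(3 + z) (h(z) = 1/(z + 3) = 1/(3 + z))
h(258) - (U - 1*145693) = 1/(3 + 258) - (73701 - 1*145693) = 1/261 - (73701 - 145693) = 1/261 - 1*(-71992) = 1/261 + 71992 = 18789913/261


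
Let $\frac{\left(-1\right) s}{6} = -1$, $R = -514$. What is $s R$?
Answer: $-3084$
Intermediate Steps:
$s = 6$ ($s = \left(-6\right) \left(-1\right) = 6$)
$s R = 6 \left(-514\right) = -3084$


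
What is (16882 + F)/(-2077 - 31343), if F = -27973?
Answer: 3697/11140 ≈ 0.33187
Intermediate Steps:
(16882 + F)/(-2077 - 31343) = (16882 - 27973)/(-2077 - 31343) = -11091/(-33420) = -11091*(-1/33420) = 3697/11140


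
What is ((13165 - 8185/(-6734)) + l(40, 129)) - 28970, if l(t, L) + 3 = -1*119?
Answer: -107244233/6734 ≈ -15926.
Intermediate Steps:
l(t, L) = -122 (l(t, L) = -3 - 1*119 = -3 - 119 = -122)
((13165 - 8185/(-6734)) + l(40, 129)) - 28970 = ((13165 - 8185/(-6734)) - 122) - 28970 = ((13165 - 8185*(-1)/6734) - 122) - 28970 = ((13165 - 1*(-8185/6734)) - 122) - 28970 = ((13165 + 8185/6734) - 122) - 28970 = (88661295/6734 - 122) - 28970 = 87839747/6734 - 28970 = -107244233/6734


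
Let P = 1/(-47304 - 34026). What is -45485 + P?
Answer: -3699295051/81330 ≈ -45485.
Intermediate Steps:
P = -1/81330 (P = 1/(-81330) = -1/81330 ≈ -1.2296e-5)
-45485 + P = -45485 - 1/81330 = -3699295051/81330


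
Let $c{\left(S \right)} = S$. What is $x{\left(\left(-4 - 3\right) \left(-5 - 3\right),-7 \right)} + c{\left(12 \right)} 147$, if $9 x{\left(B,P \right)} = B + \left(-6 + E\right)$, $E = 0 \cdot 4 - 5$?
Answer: $1769$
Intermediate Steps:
$E = -5$ ($E = 0 - 5 = -5$)
$x{\left(B,P \right)} = - \frac{11}{9} + \frac{B}{9}$ ($x{\left(B,P \right)} = \frac{B - 11}{9} = \frac{-11 + B}{9} = - \frac{11}{9} + \frac{B}{9}$)
$x{\left(\left(-4 - 3\right) \left(-5 - 3\right),-7 \right)} + c{\left(12 \right)} 147 = \left(- \frac{11}{9} + \frac{\left(-4 - 3\right) \left(-5 - 3\right)}{9}\right) + 12 \cdot 147 = \left(- \frac{11}{9} + \frac{\left(-7\right) \left(-8\right)}{9}\right) + 1764 = \left(- \frac{11}{9} + \frac{1}{9} \cdot 56\right) + 1764 = \left(- \frac{11}{9} + \frac{56}{9}\right) + 1764 = 5 + 1764 = 1769$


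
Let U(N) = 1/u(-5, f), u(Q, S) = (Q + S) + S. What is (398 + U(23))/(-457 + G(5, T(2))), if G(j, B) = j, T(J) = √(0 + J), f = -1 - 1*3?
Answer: -5173/5876 ≈ -0.88036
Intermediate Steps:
f = -4 (f = -1 - 3 = -4)
T(J) = √J
u(Q, S) = Q + 2*S
U(N) = -1/13 (U(N) = 1/(-5 + 2*(-4)) = 1/(-5 - 8) = 1/(-13) = -1/13)
(398 + U(23))/(-457 + G(5, T(2))) = (398 - 1/13)/(-457 + 5) = (5173/13)/(-452) = (5173/13)*(-1/452) = -5173/5876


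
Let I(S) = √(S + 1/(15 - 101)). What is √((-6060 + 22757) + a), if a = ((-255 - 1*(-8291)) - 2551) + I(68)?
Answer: √(164058072 + 86*√502842)/86 ≈ 148.96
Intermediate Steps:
I(S) = √(-1/86 + S) (I(S) = √(S + 1/(-86)) = √(S - 1/86) = √(-1/86 + S))
a = 5485 + √502842/86 (a = ((-255 - 1*(-8291)) - 2551) + √(-86 + 7396*68)/86 = ((-255 + 8291) - 2551) + √(-86 + 502928)/86 = (8036 - 2551) + √502842/86 = 5485 + √502842/86 ≈ 5493.2)
√((-6060 + 22757) + a) = √((-6060 + 22757) + (5485 + √502842/86)) = √(16697 + (5485 + √502842/86)) = √(22182 + √502842/86)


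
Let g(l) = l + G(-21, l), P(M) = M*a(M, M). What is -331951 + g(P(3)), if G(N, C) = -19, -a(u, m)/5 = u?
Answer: -332015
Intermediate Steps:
a(u, m) = -5*u
P(M) = -5*M² (P(M) = M*(-5*M) = -5*M²)
g(l) = -19 + l (g(l) = l - 19 = -19 + l)
-331951 + g(P(3)) = -331951 + (-19 - 5*3²) = -331951 + (-19 - 5*9) = -331951 + (-19 - 45) = -331951 - 64 = -332015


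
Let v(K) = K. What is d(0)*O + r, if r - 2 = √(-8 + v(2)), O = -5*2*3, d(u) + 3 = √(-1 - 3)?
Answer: 92 - 60*I + I*√6 ≈ 92.0 - 57.551*I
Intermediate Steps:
d(u) = -3 + 2*I (d(u) = -3 + √(-1 - 3) = -3 + √(-4) = -3 + 2*I)
O = -30 (O = -10*3 = -30)
r = 2 + I*√6 (r = 2 + √(-8 + 2) = 2 + √(-6) = 2 + I*√6 ≈ 2.0 + 2.4495*I)
d(0)*O + r = (-3 + 2*I)*(-30) + (2 + I*√6) = (90 - 60*I) + (2 + I*√6) = 92 - 60*I + I*√6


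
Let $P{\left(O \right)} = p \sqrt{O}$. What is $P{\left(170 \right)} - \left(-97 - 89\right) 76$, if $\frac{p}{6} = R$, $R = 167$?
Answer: $14136 + 1002 \sqrt{170} \approx 27200.0$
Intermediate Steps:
$p = 1002$ ($p = 6 \cdot 167 = 1002$)
$P{\left(O \right)} = 1002 \sqrt{O}$
$P{\left(170 \right)} - \left(-97 - 89\right) 76 = 1002 \sqrt{170} - \left(-97 - 89\right) 76 = 1002 \sqrt{170} - \left(-186\right) 76 = 1002 \sqrt{170} - -14136 = 1002 \sqrt{170} + 14136 = 14136 + 1002 \sqrt{170}$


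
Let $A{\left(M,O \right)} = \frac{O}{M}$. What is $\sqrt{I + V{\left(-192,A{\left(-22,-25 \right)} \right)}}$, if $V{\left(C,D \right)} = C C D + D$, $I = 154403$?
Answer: $\frac{\sqrt{95006802}}{22} \approx 443.05$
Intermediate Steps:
$V{\left(C,D \right)} = D + D C^{2}$ ($V{\left(C,D \right)} = C^{2} D + D = D C^{2} + D = D + D C^{2}$)
$\sqrt{I + V{\left(-192,A{\left(-22,-25 \right)} \right)}} = \sqrt{154403 + - \frac{25}{-22} \left(1 + \left(-192\right)^{2}\right)} = \sqrt{154403 + \left(-25\right) \left(- \frac{1}{22}\right) \left(1 + 36864\right)} = \sqrt{154403 + \frac{25}{22} \cdot 36865} = \sqrt{154403 + \frac{921625}{22}} = \sqrt{\frac{4318491}{22}} = \frac{\sqrt{95006802}}{22}$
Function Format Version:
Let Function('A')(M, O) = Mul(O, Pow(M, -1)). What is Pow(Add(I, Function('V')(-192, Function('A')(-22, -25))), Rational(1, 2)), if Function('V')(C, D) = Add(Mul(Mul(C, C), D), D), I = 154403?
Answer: Mul(Rational(1, 22), Pow(95006802, Rational(1, 2))) ≈ 443.05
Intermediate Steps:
Function('V')(C, D) = Add(D, Mul(D, Pow(C, 2))) (Function('V')(C, D) = Add(Mul(Pow(C, 2), D), D) = Add(Mul(D, Pow(C, 2)), D) = Add(D, Mul(D, Pow(C, 2))))
Pow(Add(I, Function('V')(-192, Function('A')(-22, -25))), Rational(1, 2)) = Pow(Add(154403, Mul(Mul(-25, Pow(-22, -1)), Add(1, Pow(-192, 2)))), Rational(1, 2)) = Pow(Add(154403, Mul(Mul(-25, Rational(-1, 22)), Add(1, 36864))), Rational(1, 2)) = Pow(Add(154403, Mul(Rational(25, 22), 36865)), Rational(1, 2)) = Pow(Add(154403, Rational(921625, 22)), Rational(1, 2)) = Pow(Rational(4318491, 22), Rational(1, 2)) = Mul(Rational(1, 22), Pow(95006802, Rational(1, 2)))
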